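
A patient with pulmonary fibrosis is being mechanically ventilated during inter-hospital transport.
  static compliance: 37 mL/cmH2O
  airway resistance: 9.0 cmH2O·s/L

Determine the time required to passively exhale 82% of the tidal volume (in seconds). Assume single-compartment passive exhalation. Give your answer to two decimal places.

τ = R × C = 9.0 × 37 mL/cmH2O = 9.0 × 0.037 L/cmH2O = 0.333 s.
Exhaled fraction f = 1 − e^(−t/τ) → t = −τ·ln(1 − f) = −0.333·ln(0.18) = 0.571 s.

0.57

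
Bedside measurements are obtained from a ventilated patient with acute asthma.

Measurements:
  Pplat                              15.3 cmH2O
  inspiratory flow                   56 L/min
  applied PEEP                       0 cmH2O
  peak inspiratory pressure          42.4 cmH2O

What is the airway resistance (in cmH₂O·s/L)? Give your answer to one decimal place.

29.0

Flow: 56 L/min ÷ 60 = 0.9333 L/s.
Raw = (PIP − Pplat) / flow = (42.4 − 15.3) / 0.9333 = 27.1 / 0.9333 = 29.037 cmH2O·s/L.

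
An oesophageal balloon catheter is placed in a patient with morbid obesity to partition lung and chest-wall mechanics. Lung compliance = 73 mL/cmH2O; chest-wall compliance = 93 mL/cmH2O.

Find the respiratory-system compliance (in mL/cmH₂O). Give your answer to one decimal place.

40.9

Lung and chest wall are elastances in series: 1/Crs = 1/CL + 1/Ccw.
1/Crs = 1/73 + 1/93 = 0.02445.
Crs = 40.9 mL/cmH2O.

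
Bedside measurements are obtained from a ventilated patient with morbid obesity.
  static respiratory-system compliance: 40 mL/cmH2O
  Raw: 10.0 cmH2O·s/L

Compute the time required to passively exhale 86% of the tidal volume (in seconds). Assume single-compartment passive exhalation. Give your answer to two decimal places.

τ = R × C = 10.0 × 40 mL/cmH2O = 10.0 × 0.040 L/cmH2O = 0.4 s.
Exhaled fraction f = 1 − e^(−t/τ) → t = −τ·ln(1 − f) = −0.4·ln(0.14) = 0.7864 s.

0.79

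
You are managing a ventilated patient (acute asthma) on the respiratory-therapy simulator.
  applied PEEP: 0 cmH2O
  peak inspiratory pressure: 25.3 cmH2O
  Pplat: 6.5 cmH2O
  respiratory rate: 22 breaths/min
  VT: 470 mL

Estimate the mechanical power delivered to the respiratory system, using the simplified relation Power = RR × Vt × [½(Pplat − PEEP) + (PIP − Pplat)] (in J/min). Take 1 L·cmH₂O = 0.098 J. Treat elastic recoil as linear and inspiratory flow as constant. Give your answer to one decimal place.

22.3

Per-breath work = Vt × [½(Pplat−PEEP) + (PIP−Pplat)] = 0.470 × [0.5×6.5 + 18.8] = 0.470 × 22.05 = 10.364 L·cmH2O.
Power = 22 × 10.364 = 228.01 L·cmH2O/min.
× 0.098 J/(L·cmH2O) → 22.345 J/min.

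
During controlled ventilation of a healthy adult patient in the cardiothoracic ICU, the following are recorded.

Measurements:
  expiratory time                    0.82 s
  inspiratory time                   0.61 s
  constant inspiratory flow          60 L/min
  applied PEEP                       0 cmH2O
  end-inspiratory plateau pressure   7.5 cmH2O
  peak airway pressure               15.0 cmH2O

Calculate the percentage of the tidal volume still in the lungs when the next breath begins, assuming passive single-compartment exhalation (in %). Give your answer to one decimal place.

Flow: 60 L/min ÷ 60 = 1 L/s.
Vt = flow × Ti = 1 L/s × 0.61 s × 1000 mL/L = 610.0 mL.
R = (PIP − Pplat)/V̇ = (15.0 − 7.5) / 1 = 7.5/1 = 7.5 cmH2O·s/L.
C = Vt/(Pplat − PEEP) = 610.0 / (7.5 − 0) = 610.0/7.5 = 81.333 mL/cmH2O.
τ = R × C = 7.5 × 0.08133 L/cmH2O = 0.61 s.
Fraction remaining at end-expiration = e^(−Te/τ) = e^(−0.82/0.61) = 0.2607 → 26.07%.

26.1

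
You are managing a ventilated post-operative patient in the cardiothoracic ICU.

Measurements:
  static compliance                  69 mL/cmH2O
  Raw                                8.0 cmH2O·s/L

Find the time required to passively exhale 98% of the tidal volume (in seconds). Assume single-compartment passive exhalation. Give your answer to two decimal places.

2.16

τ = R × C = 8.0 × 69 mL/cmH2O = 8.0 × 0.069 L/cmH2O = 0.552 s.
Exhaled fraction f = 1 − e^(−t/τ) → t = −τ·ln(1 − f) = −0.552·ln(0.02) = 2.159 s.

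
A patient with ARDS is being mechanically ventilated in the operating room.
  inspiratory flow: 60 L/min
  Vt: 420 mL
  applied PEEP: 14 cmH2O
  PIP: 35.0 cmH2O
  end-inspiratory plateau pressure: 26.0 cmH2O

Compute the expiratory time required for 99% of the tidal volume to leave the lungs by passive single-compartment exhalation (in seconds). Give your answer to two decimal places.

Flow: 60 L/min ÷ 60 = 1 L/s.
R = (PIP − Pplat)/V̇ = (35.0 − 26.0) / 1 = 9.0/1 = 9.0 cmH2O·s/L.
C = Vt/(Pplat − PEEP) = 420.0 / (26.0 − 14) = 420.0/12.0 = 35.0 mL/cmH2O.
τ = R × C = 9.0 × 0.035 L/cmH2O = 0.315 s.
t = −τ·ln(1 − 0.99) = −0.315·ln(0.01) = 1.451 s.

1.45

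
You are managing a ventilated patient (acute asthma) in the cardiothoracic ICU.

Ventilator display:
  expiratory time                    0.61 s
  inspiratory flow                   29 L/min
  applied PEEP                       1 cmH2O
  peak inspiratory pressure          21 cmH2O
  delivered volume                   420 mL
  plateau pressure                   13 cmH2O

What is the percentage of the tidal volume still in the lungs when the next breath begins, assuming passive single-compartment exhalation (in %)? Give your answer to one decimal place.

34.9

Flow: 29 L/min ÷ 60 = 0.4833 L/s.
R = (PIP − Pplat)/V̇ = (21 − 13) / 0.4833 = 8.0/0.4833 = 16.553 cmH2O·s/L.
C = Vt/(Pplat − PEEP) = 420.0 / (13 − 1) = 420.0/12.0 = 35.0 mL/cmH2O.
τ = R × C = 16.553 × 0.035 L/cmH2O = 0.5794 s.
Fraction remaining at end-expiration = e^(−Te/τ) = e^(−0.61/0.5794) = 0.349 → 34.9%.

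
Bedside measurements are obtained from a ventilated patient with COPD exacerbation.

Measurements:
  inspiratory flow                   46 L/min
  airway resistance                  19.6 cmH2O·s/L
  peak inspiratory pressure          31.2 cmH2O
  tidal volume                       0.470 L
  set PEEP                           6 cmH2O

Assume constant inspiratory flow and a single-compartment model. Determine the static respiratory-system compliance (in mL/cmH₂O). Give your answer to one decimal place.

46.2

Flow: 46 L/min ÷ 60 = 0.7667 L/s.
Equation of motion (constant flow): PIP = Vt/C + R·V̇ + PEEP.
Vt/C = PIP − R·V̇ − PEEP = 31.2 − 19.6×0.7667 − 6 = 31.2 − 15.027 − 6 = 10.173 cmH2O.
C = Vt / 10.173 = 470 / 10.173 = 46.201 mL/cmH2O.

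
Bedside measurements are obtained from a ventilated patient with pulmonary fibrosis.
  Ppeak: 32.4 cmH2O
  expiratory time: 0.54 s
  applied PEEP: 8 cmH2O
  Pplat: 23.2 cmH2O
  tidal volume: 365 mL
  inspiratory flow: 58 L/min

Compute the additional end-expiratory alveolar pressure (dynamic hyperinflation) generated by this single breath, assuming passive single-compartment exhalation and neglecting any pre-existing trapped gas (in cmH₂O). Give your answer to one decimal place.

Flow: 58 L/min ÷ 60 = 0.9667 L/s.
R = (PIP − Pplat)/V̇ = (32.4 − 23.2) / 0.9667 = 9.2/0.9667 = 9.517 cmH2O·s/L.
C = Vt/(Pplat − PEEP) = 365.0 / (23.2 − 8) = 365.0/15.2 = 24.013 mL/cmH2O.
τ = R × C = 9.517 × 0.02401 L/cmH2O = 0.2285 s.
Fraction remaining = e^(−Te/τ) = e^(−0.54/0.2285) = 0.09411; trapped volume = 365.0 × 0.09411 = 34.35 mL.
Additional alveolar pressure from trapping ≈ V_trapped / C = 34.35 / 24.013 = 1.43 cmH2O.

1.4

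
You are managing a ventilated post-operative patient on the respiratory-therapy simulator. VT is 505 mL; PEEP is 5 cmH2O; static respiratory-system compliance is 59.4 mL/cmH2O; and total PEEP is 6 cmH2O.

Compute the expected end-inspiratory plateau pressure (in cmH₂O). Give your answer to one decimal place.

End-expiratory occlusion gives total PEEP = 6 cmH2O (intrinsic PEEP = 6 − 5 = 1). Use total PEEP for the elastic gradient.
Pplat = PEEPtotal + Vt / Cstat = 6 + 505 / 59.4 = 6 + 8.502 = 14.502 cmH2O.

14.5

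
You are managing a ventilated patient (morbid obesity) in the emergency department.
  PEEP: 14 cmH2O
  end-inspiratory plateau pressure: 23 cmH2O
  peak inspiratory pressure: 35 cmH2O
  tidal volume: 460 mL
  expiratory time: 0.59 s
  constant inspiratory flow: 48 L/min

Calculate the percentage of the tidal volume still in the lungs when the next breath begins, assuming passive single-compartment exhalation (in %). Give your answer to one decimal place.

46.3

Flow: 48 L/min ÷ 60 = 0.8 L/s.
R = (PIP − Pplat)/V̇ = (35 − 23) / 0.8 = 12.0/0.8 = 15.0 cmH2O·s/L.
C = Vt/(Pplat − PEEP) = 460.0 / (23 − 14) = 460.0/9.0 = 51.111 mL/cmH2O.
τ = R × C = 15.0 × 0.05111 L/cmH2O = 0.7667 s.
Fraction remaining at end-expiration = e^(−Te/τ) = e^(−0.59/0.7667) = 0.4632 → 46.32%.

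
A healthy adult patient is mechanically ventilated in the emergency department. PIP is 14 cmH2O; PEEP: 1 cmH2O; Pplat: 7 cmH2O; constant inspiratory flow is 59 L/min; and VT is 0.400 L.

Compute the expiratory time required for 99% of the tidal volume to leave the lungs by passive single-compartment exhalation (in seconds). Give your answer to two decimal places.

Flow: 59 L/min ÷ 60 = 0.9833 L/s.
R = (PIP − Pplat)/V̇ = (14 − 7) / 0.9833 = 7.0/0.9833 = 7.119 cmH2O·s/L.
C = Vt/(Pplat − PEEP) = 400.0 / (7 − 1) = 400.0/6.0 = 66.667 mL/cmH2O.
τ = R × C = 7.119 × 0.06667 L/cmH2O = 0.4746 s.
t = −τ·ln(1 − 0.99) = −0.4746·ln(0.01) = 2.186 s.

2.19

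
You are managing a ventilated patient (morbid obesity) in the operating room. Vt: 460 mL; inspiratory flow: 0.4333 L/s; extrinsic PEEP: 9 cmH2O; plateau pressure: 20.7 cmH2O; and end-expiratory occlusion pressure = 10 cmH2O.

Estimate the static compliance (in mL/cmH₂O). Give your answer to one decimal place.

End-expiratory occlusion gives total PEEP = 10 cmH2O (intrinsic PEEP = 10 − 9 = 1). Use total PEEP for the elastic gradient.
Cstat = Vt / (Pplat − PEEPtotal) = 460 / (20.7 − 10) = 460 / 10.7 = 42.991 mL/cmH2O.

43.0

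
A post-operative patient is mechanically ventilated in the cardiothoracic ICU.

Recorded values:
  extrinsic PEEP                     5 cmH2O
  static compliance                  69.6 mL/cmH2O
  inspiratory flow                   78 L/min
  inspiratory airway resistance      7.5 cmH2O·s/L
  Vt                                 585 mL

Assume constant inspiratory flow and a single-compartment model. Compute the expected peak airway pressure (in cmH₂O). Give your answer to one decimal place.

23.2

Flow: 78 L/min ÷ 60 = 1.3 L/s.
Equation of motion (constant flow): PIP = Vt/C + R·V̇ + PEEP.
PIP = 585/69.6 + 7.5×1.3 + 5 = 8.405 + 9.75 + 5 = 23.155 cmH2O.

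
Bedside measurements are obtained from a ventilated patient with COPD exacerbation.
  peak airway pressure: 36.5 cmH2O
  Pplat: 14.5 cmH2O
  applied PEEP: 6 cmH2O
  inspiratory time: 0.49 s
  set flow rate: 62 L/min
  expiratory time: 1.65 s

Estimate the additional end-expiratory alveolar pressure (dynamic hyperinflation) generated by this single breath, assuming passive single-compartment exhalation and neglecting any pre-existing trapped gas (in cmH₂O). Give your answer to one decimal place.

2.3

Flow: 62 L/min ÷ 60 = 1.0333 L/s.
Vt = flow × Ti = 1.0333 L/s × 0.49 s × 1000 mL/L = 506.32 mL.
R = (PIP − Pplat)/V̇ = (36.5 − 14.5) / 1.0333 = 22.0/1.0333 = 21.291 cmH2O·s/L.
C = Vt/(Pplat − PEEP) = 506.32 / (14.5 − 6) = 506.32/8.5 = 59.567 mL/cmH2O.
τ = R × C = 21.291 × 0.05957 L/cmH2O = 1.268 s.
Fraction remaining = e^(−Te/τ) = e^(−1.65/1.268) = 0.2722; trapped volume = 506.32 × 0.2722 = 137.82 mL.
Additional alveolar pressure from trapping ≈ V_trapped / C = 137.82 / 59.567 = 2.314 cmH2O.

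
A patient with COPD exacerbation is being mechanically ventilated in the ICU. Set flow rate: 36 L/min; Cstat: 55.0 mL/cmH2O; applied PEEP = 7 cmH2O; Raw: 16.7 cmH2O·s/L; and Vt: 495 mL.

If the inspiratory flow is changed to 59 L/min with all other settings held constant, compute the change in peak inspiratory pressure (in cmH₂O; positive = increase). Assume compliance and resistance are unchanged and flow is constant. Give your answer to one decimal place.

6.4

Flow: 36 L/min ÷ 60 = 0.6 L/s.
New flow: 59 L/min ÷ 60 = 0.9833 L/s.
PIP = Vt/C + R·V̇ + PEEP (constant-flow equation of motion).
Only the resistive term changes: ΔPIP = R × ΔV̇ = 16.7 × (0.9833 − 0.6) = 16.7 × 0.3833 = 6.401 cmH2O.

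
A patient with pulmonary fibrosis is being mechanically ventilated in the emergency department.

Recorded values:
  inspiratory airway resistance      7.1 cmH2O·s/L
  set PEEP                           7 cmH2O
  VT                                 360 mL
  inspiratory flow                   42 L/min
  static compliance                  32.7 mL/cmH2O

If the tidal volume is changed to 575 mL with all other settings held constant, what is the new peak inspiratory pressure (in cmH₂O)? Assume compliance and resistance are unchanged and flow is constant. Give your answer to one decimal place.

29.6

Flow: 42 L/min ÷ 60 = 0.7 L/s.
PIP = Vt/C + R·V̇ + PEEP (constant-flow equation of motion).
Only the elastic term changes: ΔPIP = ΔVt / C = (575 − 360) / 32.7 = 6.575 cmH2O.
Original PIP = 360/32.7 + 7.1×0.7 + 7 = 22.979 cmH2O; new PIP = 22.979 + (6.575) = 29.554 cmH2O.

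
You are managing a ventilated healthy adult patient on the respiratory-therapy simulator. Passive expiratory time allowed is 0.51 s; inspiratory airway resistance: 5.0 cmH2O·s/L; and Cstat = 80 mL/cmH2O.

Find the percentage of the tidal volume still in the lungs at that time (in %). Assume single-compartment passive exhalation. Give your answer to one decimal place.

27.9

τ = R × C = 5.0 × 80 mL/cmH2O = 5.0 × 0.080 L/cmH2O = 0.4 s.
Passive exhalation: V(t)/V₀ = e^(−t/τ) = e^(−0.51/0.4) = 0.2794.
Fraction remaining = 0.2794 → 27.94%.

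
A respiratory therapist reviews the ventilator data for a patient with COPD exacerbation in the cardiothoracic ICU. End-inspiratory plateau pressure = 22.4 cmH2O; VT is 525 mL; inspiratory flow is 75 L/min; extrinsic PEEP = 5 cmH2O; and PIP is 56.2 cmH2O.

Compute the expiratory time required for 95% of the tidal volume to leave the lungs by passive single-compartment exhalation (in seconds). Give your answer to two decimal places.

2.44

Flow: 75 L/min ÷ 60 = 1.25 L/s.
R = (PIP − Pplat)/V̇ = (56.2 − 22.4) / 1.25 = 33.8/1.25 = 27.04 cmH2O·s/L.
C = Vt/(Pplat − PEEP) = 525.0 / (22.4 − 5) = 525.0/17.4 = 30.172 mL/cmH2O.
τ = R × C = 27.04 × 0.03017 L/cmH2O = 0.8158 s.
t = −τ·ln(1 − 0.95) = −0.8158·ln(0.05) = 2.444 s.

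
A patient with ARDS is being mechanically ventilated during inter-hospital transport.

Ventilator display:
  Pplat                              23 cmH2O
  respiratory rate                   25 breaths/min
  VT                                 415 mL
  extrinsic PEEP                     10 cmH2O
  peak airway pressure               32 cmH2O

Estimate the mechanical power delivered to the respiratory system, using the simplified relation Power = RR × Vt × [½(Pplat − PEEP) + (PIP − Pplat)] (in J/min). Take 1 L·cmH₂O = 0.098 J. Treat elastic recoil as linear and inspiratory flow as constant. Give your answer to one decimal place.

15.8

Per-breath work = Vt × [½(Pplat−PEEP) + (PIP−Pplat)] = 0.415 × [0.5×13.0 + 9.0] = 0.415 × 15.5 = 6.433 L·cmH2O.
Power = 25 × 6.433 = 160.83 L·cmH2O/min.
× 0.098 J/(L·cmH2O) → 15.761 J/min.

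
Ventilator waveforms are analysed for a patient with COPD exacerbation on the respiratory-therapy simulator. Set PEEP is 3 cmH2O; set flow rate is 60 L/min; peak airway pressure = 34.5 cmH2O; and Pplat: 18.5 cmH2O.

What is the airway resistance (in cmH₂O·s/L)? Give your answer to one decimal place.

16.0

Flow: 60 L/min ÷ 60 = 1 L/s.
Raw = (PIP − Pplat) / flow = (34.5 − 18.5) / 1 = 16.0 / 1 = 16.0 cmH2O·s/L.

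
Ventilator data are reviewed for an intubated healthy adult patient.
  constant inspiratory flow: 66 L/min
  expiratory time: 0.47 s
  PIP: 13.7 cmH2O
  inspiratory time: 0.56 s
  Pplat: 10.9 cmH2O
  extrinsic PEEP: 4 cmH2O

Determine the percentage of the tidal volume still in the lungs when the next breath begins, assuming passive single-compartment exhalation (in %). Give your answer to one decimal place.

Flow: 66 L/min ÷ 60 = 1.1 L/s.
Vt = flow × Ti = 1.1 L/s × 0.56 s × 1000 mL/L = 616.0 mL.
R = (PIP − Pplat)/V̇ = (13.7 − 10.9) / 1.1 = 2.8/1.1 = 2.545 cmH2O·s/L.
C = Vt/(Pplat − PEEP) = 616.0 / (10.9 − 4) = 616.0/6.9 = 89.275 mL/cmH2O.
τ = R × C = 2.545 × 0.08928 L/cmH2O = 0.2272 s.
Fraction remaining at end-expiration = e^(−Te/τ) = e^(−0.47/0.2272) = 0.1264 → 12.64%.

12.6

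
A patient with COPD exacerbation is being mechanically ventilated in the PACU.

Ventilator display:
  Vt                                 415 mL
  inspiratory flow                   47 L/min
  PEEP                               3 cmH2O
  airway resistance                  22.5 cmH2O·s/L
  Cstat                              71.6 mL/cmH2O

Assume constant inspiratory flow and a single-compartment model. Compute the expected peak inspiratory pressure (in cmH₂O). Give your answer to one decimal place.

Flow: 47 L/min ÷ 60 = 0.7833 L/s.
Equation of motion (constant flow): PIP = Vt/C + R·V̇ + PEEP.
PIP = 415/71.6 + 22.5×0.7833 + 3 = 5.796 + 17.624 + 3 = 26.42 cmH2O.

26.4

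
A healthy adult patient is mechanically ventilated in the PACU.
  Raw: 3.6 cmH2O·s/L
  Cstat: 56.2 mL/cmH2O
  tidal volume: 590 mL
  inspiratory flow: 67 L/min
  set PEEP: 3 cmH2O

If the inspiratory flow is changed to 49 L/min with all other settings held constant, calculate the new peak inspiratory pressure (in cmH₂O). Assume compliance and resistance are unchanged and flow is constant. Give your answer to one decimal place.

16.4

Flow: 67 L/min ÷ 60 = 1.1167 L/s.
New flow: 49 L/min ÷ 60 = 0.8167 L/s.
PIP = Vt/C + R·V̇ + PEEP (constant-flow equation of motion).
Only the resistive term changes: ΔPIP = R × ΔV̇ = 3.6 × (0.8167 − 1.1167) = 3.6 × -0.3 = -1.08 cmH2O.
Original PIP = 590/56.2 + 3.6×1.1167 + 3 = 17.518 cmH2O; new PIP = 17.518 + (-1.08) = 16.438 cmH2O.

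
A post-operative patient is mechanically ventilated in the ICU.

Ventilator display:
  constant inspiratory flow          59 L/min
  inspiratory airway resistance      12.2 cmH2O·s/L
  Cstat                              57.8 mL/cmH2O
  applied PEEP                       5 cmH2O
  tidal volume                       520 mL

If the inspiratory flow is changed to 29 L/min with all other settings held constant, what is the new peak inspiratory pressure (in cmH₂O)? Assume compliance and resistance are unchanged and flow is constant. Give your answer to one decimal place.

19.9

Flow: 59 L/min ÷ 60 = 0.9833 L/s.
New flow: 29 L/min ÷ 60 = 0.4833 L/s.
PIP = Vt/C + R·V̇ + PEEP (constant-flow equation of motion).
Only the resistive term changes: ΔPIP = R × ΔV̇ = 12.2 × (0.4833 − 0.9833) = 12.2 × -0.5 = -6.1 cmH2O.
Original PIP = 520/57.8 + 12.2×0.9833 + 5 = 25.993 cmH2O; new PIP = 25.993 + (-6.1) = 19.893 cmH2O.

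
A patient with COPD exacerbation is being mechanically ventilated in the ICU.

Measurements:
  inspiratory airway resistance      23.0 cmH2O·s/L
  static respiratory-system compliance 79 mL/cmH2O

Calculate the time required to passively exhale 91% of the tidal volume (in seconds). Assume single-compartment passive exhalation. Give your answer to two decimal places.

4.38

τ = R × C = 23.0 × 79 mL/cmH2O = 23.0 × 0.079 L/cmH2O = 1.817 s.
Exhaled fraction f = 1 − e^(−t/τ) → t = −τ·ln(1 − f) = −1.817·ln(0.09) = 4.375 s.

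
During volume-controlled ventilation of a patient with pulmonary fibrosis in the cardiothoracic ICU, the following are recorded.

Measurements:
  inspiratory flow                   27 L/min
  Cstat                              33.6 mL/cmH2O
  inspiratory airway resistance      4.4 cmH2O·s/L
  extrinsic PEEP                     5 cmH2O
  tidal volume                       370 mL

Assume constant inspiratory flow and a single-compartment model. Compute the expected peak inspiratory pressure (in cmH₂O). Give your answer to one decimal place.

Flow: 27 L/min ÷ 60 = 0.45 L/s.
Equation of motion (constant flow): PIP = Vt/C + R·V̇ + PEEP.
PIP = 370/33.6 + 4.4×0.45 + 5 = 11.012 + 1.98 + 5 = 17.992 cmH2O.

18.0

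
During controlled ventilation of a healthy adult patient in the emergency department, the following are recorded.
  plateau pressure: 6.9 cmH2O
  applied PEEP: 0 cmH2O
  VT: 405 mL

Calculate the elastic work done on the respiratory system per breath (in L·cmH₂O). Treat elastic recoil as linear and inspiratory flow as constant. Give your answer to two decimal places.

Elastic work ≈ ½ × (Pplat − PEEP) × Vt = 0.5 × (6.9 − 0) × 0.405 L = 0.5 × 6.9 × 0.405 = 1.397 L·cmH2O.

1.40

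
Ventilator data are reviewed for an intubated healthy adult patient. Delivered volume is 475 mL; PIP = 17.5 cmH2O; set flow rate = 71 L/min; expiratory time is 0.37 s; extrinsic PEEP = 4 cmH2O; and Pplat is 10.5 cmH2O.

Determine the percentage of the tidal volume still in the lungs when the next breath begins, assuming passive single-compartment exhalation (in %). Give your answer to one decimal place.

Flow: 71 L/min ÷ 60 = 1.1833 L/s.
R = (PIP − Pplat)/V̇ = (17.5 − 10.5) / 1.1833 = 7.0/1.1833 = 5.916 cmH2O·s/L.
C = Vt/(Pplat − PEEP) = 475.0 / (10.5 − 4) = 475.0/6.5 = 73.077 mL/cmH2O.
τ = R × C = 5.916 × 0.07308 L/cmH2O = 0.4323 s.
Fraction remaining at end-expiration = e^(−Te/τ) = e^(−0.37/0.4323) = 0.4249 → 42.49%.

42.5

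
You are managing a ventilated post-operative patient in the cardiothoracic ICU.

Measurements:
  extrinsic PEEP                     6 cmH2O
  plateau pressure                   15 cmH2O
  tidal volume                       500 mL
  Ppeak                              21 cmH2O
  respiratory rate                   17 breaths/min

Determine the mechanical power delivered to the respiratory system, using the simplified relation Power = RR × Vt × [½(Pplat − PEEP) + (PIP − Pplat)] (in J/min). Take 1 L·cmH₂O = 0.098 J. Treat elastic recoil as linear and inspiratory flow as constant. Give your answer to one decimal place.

Per-breath work = Vt × [½(Pplat−PEEP) + (PIP−Pplat)] = 0.500 × [0.5×9.0 + 6.0] = 0.500 × 10.5 = 5.25 L·cmH2O.
Power = 17 × 5.25 = 89.25 L·cmH2O/min.
× 0.098 J/(L·cmH2O) → 8.747 J/min.

8.7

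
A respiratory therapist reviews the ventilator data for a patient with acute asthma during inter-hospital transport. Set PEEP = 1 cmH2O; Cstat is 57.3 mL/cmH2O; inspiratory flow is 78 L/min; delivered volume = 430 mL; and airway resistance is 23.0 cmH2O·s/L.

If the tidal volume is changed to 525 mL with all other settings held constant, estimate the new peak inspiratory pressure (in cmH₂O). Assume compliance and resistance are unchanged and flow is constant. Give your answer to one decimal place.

40.1

Flow: 78 L/min ÷ 60 = 1.3 L/s.
PIP = Vt/C + R·V̇ + PEEP (constant-flow equation of motion).
Only the elastic term changes: ΔPIP = ΔVt / C = (525 − 430) / 57.3 = 1.658 cmH2O.
Original PIP = 430/57.3 + 23.0×1.3 + 1 = 38.404 cmH2O; new PIP = 38.404 + (1.658) = 40.062 cmH2O.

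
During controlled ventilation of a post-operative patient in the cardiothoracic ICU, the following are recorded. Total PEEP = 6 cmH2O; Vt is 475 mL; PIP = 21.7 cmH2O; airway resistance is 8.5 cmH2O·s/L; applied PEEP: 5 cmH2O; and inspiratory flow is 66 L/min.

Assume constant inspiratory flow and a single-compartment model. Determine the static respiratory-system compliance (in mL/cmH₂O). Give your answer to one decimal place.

Flow: 66 L/min ÷ 60 = 1.1 L/s.
Total PEEP = 6 cmH2O (set 5 + intrinsic 1); this is the baseline alveolar pressure.
Equation of motion (constant flow): PIP = Vt/C + R·V̇ + PEEP.
Vt/C = PIP − R·V̇ − PEEP = 21.7 − 8.5×1.1 − 6 = 21.7 − 9.35 − 6 = 6.35 cmH2O.
C = Vt / 6.35 = 475 / 6.35 = 74.803 mL/cmH2O.

74.8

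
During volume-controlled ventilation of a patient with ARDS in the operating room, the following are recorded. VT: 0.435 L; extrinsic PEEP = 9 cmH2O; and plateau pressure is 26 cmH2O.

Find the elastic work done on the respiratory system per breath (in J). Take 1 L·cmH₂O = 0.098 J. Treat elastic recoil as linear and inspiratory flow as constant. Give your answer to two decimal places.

0.36

Elastic work ≈ ½ × (Pplat − PEEP) × Vt = 0.5 × (26 − 9) × 0.435 L = 0.5 × 17.0 × 0.435 = 3.698 L·cmH2O.
× 0.098 J/(L·cmH2O) → 0.3624 J.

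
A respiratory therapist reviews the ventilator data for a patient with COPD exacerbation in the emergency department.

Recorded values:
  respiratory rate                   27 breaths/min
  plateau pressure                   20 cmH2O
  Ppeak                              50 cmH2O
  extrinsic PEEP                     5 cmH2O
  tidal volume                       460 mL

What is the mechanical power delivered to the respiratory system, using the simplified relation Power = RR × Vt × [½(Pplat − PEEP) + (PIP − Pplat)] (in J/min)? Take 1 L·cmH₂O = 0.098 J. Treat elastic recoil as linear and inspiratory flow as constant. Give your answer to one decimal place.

Per-breath work = Vt × [½(Pplat−PEEP) + (PIP−Pplat)] = 0.460 × [0.5×15.0 + 30.0] = 0.460 × 37.5 = 17.25 L·cmH2O.
Power = 27 × 17.25 = 465.75 L·cmH2O/min.
× 0.098 J/(L·cmH2O) → 45.644 J/min.

45.6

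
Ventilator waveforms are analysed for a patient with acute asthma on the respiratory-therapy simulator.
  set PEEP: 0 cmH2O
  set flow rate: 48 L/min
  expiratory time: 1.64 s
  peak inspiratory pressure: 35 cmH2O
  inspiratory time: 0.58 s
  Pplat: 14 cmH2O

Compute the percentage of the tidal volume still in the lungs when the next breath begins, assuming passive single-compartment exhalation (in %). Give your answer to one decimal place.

15.2

Flow: 48 L/min ÷ 60 = 0.8 L/s.
Vt = flow × Ti = 0.8 L/s × 0.58 s × 1000 mL/L = 464.0 mL.
R = (PIP − Pplat)/V̇ = (35 − 14) / 0.8 = 21.0/0.8 = 26.25 cmH2O·s/L.
C = Vt/(Pplat − PEEP) = 464.0 / (14 − 0) = 464.0/14.0 = 33.143 mL/cmH2O.
τ = R × C = 26.25 × 0.03314 L/cmH2O = 0.8699 s.
Fraction remaining at end-expiration = e^(−Te/τ) = e^(−1.64/0.8699) = 0.1518 → 15.18%.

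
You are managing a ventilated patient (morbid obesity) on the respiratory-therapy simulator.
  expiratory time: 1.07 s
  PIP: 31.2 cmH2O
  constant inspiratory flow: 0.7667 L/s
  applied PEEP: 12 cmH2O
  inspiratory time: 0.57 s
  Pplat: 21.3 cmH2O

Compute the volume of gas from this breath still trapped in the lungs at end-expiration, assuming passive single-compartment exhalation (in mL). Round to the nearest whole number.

75

Vt = flow × Ti = 0.7667 L/s × 0.57 s × 1000 mL/L = 437.02 mL.
R = (PIP − Pplat)/V̇ = (31.2 − 21.3) / 0.7667 = 9.9/0.7667 = 12.912 cmH2O·s/L.
C = Vt/(Pplat − PEEP) = 437.02 / (21.3 − 12) = 437.02/9.3 = 46.991 mL/cmH2O.
τ = R × C = 12.912 × 0.04699 L/cmH2O = 0.6067 s.
Fraction remaining = e^(−Te/τ) = e^(−1.07/0.6067) = 0.1714.
Trapped volume = 437.02 × 0.1714 = 74.905 mL.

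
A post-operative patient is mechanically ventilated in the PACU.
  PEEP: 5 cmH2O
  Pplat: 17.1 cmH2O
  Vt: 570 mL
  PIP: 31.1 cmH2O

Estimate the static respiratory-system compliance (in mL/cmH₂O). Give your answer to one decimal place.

47.1

Cstat = Vt / (Pplat − PEEP) = 570 / (17.1 − 5) = 570 / 12.1 = 47.107 mL/cmH2O.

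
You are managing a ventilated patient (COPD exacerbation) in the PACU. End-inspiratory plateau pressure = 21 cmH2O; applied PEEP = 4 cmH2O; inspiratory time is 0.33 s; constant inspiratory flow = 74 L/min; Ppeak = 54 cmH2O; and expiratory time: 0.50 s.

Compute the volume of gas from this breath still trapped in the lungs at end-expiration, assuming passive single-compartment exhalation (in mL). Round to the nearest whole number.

Flow: 74 L/min ÷ 60 = 1.2333 L/s.
Vt = flow × Ti = 1.2333 L/s × 0.33 s × 1000 mL/L = 406.99 mL.
R = (PIP − Pplat)/V̇ = (54 − 21) / 1.2333 = 33.0/1.2333 = 26.757 cmH2O·s/L.
C = Vt/(Pplat − PEEP) = 406.99 / (21 − 4) = 406.99/17.0 = 23.941 mL/cmH2O.
τ = R × C = 26.757 × 0.02394 L/cmH2O = 0.6406 s.
Fraction remaining = e^(−Te/τ) = e^(−0.50/0.6406) = 0.4582.
Trapped volume = 406.99 × 0.4582 = 186.48 mL.

186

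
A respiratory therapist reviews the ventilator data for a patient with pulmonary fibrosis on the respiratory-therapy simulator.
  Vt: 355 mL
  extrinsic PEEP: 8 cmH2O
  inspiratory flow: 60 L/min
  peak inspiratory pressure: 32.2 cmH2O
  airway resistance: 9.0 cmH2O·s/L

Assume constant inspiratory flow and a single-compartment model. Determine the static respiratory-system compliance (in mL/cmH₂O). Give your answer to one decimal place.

23.4

Flow: 60 L/min ÷ 60 = 1 L/s.
Equation of motion (constant flow): PIP = Vt/C + R·V̇ + PEEP.
Vt/C = PIP − R·V̇ − PEEP = 32.2 − 9.0×1 − 8 = 32.2 − 9.0 − 8 = 15.2 cmH2O.
C = Vt / 15.2 = 355 / 15.2 = 23.355 mL/cmH2O.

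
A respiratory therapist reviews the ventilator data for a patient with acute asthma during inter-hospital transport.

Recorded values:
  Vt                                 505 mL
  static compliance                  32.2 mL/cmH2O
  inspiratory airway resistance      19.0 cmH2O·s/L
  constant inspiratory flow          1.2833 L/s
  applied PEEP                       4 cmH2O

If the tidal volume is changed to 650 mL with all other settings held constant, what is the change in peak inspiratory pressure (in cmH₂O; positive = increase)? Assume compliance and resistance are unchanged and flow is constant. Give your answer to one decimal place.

PIP = Vt/C + R·V̇ + PEEP (constant-flow equation of motion).
Only the elastic term changes: ΔPIP = ΔVt / C = (650 − 505) / 32.2 = 4.503 cmH2O.

4.5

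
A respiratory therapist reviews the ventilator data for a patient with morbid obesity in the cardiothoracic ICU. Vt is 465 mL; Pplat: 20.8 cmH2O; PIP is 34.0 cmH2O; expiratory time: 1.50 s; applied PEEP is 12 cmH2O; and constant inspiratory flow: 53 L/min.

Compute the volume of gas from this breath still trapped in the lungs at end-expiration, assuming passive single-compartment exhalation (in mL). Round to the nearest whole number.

Flow: 53 L/min ÷ 60 = 0.8833 L/s.
R = (PIP − Pplat)/V̇ = (34.0 − 20.8) / 0.8833 = 13.2/0.8833 = 14.944 cmH2O·s/L.
C = Vt/(Pplat − PEEP) = 465.0 / (20.8 − 12) = 465.0/8.8 = 52.841 mL/cmH2O.
τ = R × C = 14.944 × 0.05284 L/cmH2O = 0.7896 s.
Fraction remaining = e^(−Te/τ) = e^(−1.50/0.7896) = 0.1496.
Trapped volume = 465.0 × 0.1496 = 69.564 mL.

70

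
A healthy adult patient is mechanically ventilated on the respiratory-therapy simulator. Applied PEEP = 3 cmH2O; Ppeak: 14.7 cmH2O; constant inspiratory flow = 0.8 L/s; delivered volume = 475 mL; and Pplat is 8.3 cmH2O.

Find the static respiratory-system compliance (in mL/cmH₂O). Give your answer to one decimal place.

Cstat = Vt / (Pplat − PEEP) = 475 / (8.3 − 3) = 475 / 5.3 = 89.623 mL/cmH2O.

89.6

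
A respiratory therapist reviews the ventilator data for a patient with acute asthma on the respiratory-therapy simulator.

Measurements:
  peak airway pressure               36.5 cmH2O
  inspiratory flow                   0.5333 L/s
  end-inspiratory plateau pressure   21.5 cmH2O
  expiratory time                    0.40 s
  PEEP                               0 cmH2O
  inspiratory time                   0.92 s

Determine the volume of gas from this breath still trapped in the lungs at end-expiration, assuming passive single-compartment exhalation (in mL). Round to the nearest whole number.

Vt = flow × Ti = 0.5333 L/s × 0.92 s × 1000 mL/L = 490.64 mL.
R = (PIP − Pplat)/V̇ = (36.5 − 21.5) / 0.5333 = 15.0/0.5333 = 28.127 cmH2O·s/L.
C = Vt/(Pplat − PEEP) = 490.64 / (21.5 − 0) = 490.64/21.5 = 22.82 mL/cmH2O.
τ = R × C = 28.127 × 0.02282 L/cmH2O = 0.6419 s.
Fraction remaining = e^(−Te/τ) = e^(−0.40/0.6419) = 0.5363.
Trapped volume = 490.64 × 0.5363 = 263.13 mL.

263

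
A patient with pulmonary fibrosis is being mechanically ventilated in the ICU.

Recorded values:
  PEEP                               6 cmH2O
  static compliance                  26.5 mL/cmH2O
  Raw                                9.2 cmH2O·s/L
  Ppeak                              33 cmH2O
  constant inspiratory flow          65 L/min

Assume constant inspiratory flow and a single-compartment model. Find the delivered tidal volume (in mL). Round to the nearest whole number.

Flow: 65 L/min ÷ 60 = 1.0833 L/s.
Equation of motion (constant flow): PIP = Vt/C + R·V̇ + PEEP.
Vt/C = PIP − R·V̇ − PEEP = 33 − 9.966 − 6 = 17.034 cmH2O.
Vt = C × 17.034 = 26.5 × 17.034 = 451.4 mL.

451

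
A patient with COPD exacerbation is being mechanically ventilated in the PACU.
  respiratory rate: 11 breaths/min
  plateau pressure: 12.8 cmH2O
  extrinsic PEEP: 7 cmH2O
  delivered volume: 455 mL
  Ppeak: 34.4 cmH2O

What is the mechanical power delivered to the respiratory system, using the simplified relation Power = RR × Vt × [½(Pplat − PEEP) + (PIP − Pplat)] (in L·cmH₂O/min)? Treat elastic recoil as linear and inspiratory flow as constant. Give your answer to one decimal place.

Per-breath work = Vt × [½(Pplat−PEEP) + (PIP−Pplat)] = 0.455 × [0.5×5.8 + 21.6] = 0.455 × 24.5 = 11.148 L·cmH2O.
Power = 11 × 11.148 = 122.63 L·cmH2O/min.

122.6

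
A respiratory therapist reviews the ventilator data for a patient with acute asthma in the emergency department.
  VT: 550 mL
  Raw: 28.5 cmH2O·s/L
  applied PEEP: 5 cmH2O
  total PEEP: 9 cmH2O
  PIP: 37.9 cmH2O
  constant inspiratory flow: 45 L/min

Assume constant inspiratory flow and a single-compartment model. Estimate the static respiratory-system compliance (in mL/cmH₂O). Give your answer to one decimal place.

Flow: 45 L/min ÷ 60 = 0.75 L/s.
Total PEEP = 9 cmH2O (set 5 + intrinsic 4); this is the baseline alveolar pressure.
Equation of motion (constant flow): PIP = Vt/C + R·V̇ + PEEP.
Vt/C = PIP − R·V̇ − PEEP = 37.9 − 28.5×0.75 − 9 = 37.9 − 21.375 − 9 = 7.525 cmH2O.
C = Vt / 7.525 = 550 / 7.525 = 73.09 mL/cmH2O.

73.1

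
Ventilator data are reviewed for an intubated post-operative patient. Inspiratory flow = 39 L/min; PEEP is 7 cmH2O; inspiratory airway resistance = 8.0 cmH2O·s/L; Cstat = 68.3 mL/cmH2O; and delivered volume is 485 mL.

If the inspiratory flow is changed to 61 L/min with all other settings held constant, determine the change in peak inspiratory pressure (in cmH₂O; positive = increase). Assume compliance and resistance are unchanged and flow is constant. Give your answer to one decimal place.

2.9

Flow: 39 L/min ÷ 60 = 0.65 L/s.
New flow: 61 L/min ÷ 60 = 1.0167 L/s.
PIP = Vt/C + R·V̇ + PEEP (constant-flow equation of motion).
Only the resistive term changes: ΔPIP = R × ΔV̇ = 8.0 × (1.0167 − 0.65) = 8.0 × 0.3667 = 2.934 cmH2O.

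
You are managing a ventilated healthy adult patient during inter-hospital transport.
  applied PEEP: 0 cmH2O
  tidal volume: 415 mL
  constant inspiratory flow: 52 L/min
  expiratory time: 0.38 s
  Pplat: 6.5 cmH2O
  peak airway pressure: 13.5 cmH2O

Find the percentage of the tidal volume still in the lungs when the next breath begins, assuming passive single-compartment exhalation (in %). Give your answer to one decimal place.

47.9

Flow: 52 L/min ÷ 60 = 0.8667 L/s.
R = (PIP − Pplat)/V̇ = (13.5 − 6.5) / 0.8667 = 7.0/0.8667 = 8.077 cmH2O·s/L.
C = Vt/(Pplat − PEEP) = 415.0 / (6.5 − 0) = 415.0/6.5 = 63.846 mL/cmH2O.
τ = R × C = 8.077 × 0.06385 L/cmH2O = 0.5157 s.
Fraction remaining at end-expiration = e^(−Te/τ) = e^(−0.38/0.5157) = 0.4786 → 47.86%.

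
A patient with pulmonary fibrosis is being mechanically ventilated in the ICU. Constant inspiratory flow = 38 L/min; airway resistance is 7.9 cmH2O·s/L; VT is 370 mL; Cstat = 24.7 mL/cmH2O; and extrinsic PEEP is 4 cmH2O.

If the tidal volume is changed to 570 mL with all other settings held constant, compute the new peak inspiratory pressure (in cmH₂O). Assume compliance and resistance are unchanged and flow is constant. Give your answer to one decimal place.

32.1

Flow: 38 L/min ÷ 60 = 0.6333 L/s.
PIP = Vt/C + R·V̇ + PEEP (constant-flow equation of motion).
Only the elastic term changes: ΔPIP = ΔVt / C = (570 − 370) / 24.7 = 8.097 cmH2O.
Original PIP = 370/24.7 + 7.9×0.6333 + 4 = 23.983 cmH2O; new PIP = 23.983 + (8.097) = 32.08 cmH2O.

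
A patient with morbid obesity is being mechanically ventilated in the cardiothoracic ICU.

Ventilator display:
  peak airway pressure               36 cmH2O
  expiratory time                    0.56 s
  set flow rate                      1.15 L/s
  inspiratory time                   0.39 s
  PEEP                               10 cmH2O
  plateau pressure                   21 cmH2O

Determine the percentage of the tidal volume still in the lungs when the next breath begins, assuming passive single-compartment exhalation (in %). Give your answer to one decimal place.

34.9

Vt = flow × Ti = 1.15 L/s × 0.39 s × 1000 mL/L = 448.5 mL.
R = (PIP − Pplat)/V̇ = (36 − 21) / 1.15 = 15.0/1.15 = 13.043 cmH2O·s/L.
C = Vt/(Pplat − PEEP) = 448.5 / (21 − 10) = 448.5/11.0 = 40.773 mL/cmH2O.
τ = R × C = 13.043 × 0.04077 L/cmH2O = 0.5318 s.
Fraction remaining at end-expiration = e^(−Te/τ) = e^(−0.56/0.5318) = 0.3489 → 34.89%.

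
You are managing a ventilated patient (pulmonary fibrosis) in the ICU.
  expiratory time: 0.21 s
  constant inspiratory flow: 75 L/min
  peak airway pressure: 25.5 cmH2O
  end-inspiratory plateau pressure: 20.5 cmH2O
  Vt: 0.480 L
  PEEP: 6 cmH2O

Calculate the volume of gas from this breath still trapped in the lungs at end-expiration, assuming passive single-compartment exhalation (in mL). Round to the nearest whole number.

Flow: 75 L/min ÷ 60 = 1.25 L/s.
R = (PIP − Pplat)/V̇ = (25.5 − 20.5) / 1.25 = 5.0/1.25 = 4.0 cmH2O·s/L.
C = Vt/(Pplat − PEEP) = 480.0 / (20.5 − 6) = 480.0/14.5 = 33.103 mL/cmH2O.
τ = R × C = 4.0 × 0.0331 L/cmH2O = 0.1324 s.
Fraction remaining = e^(−Te/τ) = e^(−0.21/0.1324) = 0.2047.
Trapped volume = 480.0 × 0.2047 = 98.256 mL.

98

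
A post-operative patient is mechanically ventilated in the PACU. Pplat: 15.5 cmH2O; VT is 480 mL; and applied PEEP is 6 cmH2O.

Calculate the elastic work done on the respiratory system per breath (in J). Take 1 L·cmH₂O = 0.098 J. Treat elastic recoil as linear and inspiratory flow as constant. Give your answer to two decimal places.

Elastic work ≈ ½ × (Pplat − PEEP) × Vt = 0.5 × (15.5 − 6) × 0.480 L = 0.5 × 9.5 × 0.480 = 2.28 L·cmH2O.
× 0.098 J/(L·cmH2O) → 0.2234 J.

0.22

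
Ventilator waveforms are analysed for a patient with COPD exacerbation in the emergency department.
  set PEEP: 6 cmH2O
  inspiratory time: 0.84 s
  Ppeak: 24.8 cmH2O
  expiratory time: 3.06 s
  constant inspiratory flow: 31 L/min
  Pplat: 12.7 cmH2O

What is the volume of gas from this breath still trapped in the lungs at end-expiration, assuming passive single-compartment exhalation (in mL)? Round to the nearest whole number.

58

Flow: 31 L/min ÷ 60 = 0.5167 L/s.
Vt = flow × Ti = 0.5167 L/s × 0.84 s × 1000 mL/L = 434.03 mL.
R = (PIP − Pplat)/V̇ = (24.8 − 12.7) / 0.5167 = 12.1/0.5167 = 23.418 cmH2O·s/L.
C = Vt/(Pplat − PEEP) = 434.03 / (12.7 − 6) = 434.03/6.7 = 64.781 mL/cmH2O.
τ = R × C = 23.418 × 0.06478 L/cmH2O = 1.517 s.
Fraction remaining = e^(−Te/τ) = e^(−3.06/1.517) = 0.133.
Trapped volume = 434.03 × 0.133 = 57.726 mL.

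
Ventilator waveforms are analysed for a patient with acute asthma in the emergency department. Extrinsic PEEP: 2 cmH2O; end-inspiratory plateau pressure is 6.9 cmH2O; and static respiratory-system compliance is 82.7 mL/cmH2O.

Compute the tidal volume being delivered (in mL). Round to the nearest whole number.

405

Vt = Cstat × (Pplat − PEEP) = 82.7 × (6.9 − 2) = 82.7 × 4.9 = 405.23 mL.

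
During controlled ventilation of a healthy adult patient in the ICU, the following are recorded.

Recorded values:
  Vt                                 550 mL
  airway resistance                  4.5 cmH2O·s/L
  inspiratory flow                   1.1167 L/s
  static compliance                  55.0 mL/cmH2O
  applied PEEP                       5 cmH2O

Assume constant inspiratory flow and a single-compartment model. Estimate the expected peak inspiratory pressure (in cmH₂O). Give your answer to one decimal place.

20.0

Equation of motion (constant flow): PIP = Vt/C + R·V̇ + PEEP.
PIP = 550/55.0 + 4.5×1.1167 + 5 = 10.0 + 5.025 + 5 = 20.025 cmH2O.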